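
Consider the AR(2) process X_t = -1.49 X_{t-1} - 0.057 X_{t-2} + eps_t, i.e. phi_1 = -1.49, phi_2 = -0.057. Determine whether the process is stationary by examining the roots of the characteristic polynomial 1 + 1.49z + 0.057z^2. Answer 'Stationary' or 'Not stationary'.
\text{Not stationary}

The AR(p) characteristic polynomial is P(z) = 1 + 1.49z + 0.057z^2.
Stationarity requires all roots to lie outside the unit circle, i.e. |z| > 1 for every root.
Set 1 + (1.49) z + (0.057) z^2 = 0, i.e. a z^2 + b z + c = 0 with a = 0.057, b = 1.49, c = 1.
Discriminant D = b^2 - 4ac = (1.49)^2 - 4*(0.057)*1 = 2.2201 - (0.228) = 1.9921.
D >= 0, so the roots are real: z = (-b +/- sqrt(D)) / (2a) = (-1.49 +/- 1.411418) / (0.114).
  z_1 = (-1.49 + 1.411418) / (0.114) = -0.6893,   |z_1| = 0.6893.
  z_2 = (-1.49 - 1.411418) / (0.114) = -25.451,   |z_2| = 25.451.
Moduli of all roots: 0.6893, 25.4510.
All moduli strictly greater than 1? No.
Verdict: Not stationary.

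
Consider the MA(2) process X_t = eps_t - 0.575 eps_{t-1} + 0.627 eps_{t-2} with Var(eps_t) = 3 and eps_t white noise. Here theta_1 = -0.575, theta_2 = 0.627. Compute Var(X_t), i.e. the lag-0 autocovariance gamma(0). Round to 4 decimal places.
\gamma(0) = 5.1713

For an MA(q) process X_t = eps_t + sum_i theta_i eps_{t-i} with
Var(eps_t) = sigma^2, the variance is
  gamma(0) = sigma^2 * (1 + sum_i theta_i^2).
  sum_i theta_i^2 = (-0.575)^2 + (0.627)^2 = 0.330625 + 0.393129 = 0.723754.
  gamma(0) = 3 * (1 + 0.723754) = 3 * 1.723754 = 5.171262, which rounds to 5.1713.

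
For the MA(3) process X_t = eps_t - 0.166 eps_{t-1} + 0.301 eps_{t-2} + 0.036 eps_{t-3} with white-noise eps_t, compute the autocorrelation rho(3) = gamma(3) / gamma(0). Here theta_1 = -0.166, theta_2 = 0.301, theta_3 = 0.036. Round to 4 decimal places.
\rho(3) = 0.0322

For an MA(q) process with theta_0 = 1, the autocovariance is
  gamma(k) = sigma^2 * sum_{i=0..q-k} theta_i * theta_{i+k},
and rho(k) = gamma(k) / gamma(0). Sigma^2 cancels.
  numerator   = (1)*(0.036) = 0.036.
  denominator = (1)^2 + (-0.166)^2 + (0.301)^2 + (0.036)^2 = 1.119453.
  rho(3) = 0.036 / 1.119453 = 0.0322.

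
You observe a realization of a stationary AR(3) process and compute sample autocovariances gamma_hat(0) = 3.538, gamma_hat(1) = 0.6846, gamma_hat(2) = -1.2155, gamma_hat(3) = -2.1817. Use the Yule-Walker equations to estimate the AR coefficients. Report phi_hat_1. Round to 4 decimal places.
\hat\phi_{1} = 0.0520

The Yule-Walker equations for an AR(p) process read, in matrix form,
  Gamma_p phi = r_p,   with   (Gamma_p)_{ij} = gamma(|i - j|),
                       (r_p)_i = gamma(i),   i,j = 1..p.
Substitute the sample gammas (Toeplitz matrix and right-hand side of size 3):
  Gamma_p = [[3.538, 0.6846, -1.2155], [0.6846, 3.538, 0.6846], [-1.2155, 0.6846, 3.538]]
  r_p     = [0.6846, -1.2155, -2.1817]
Written out (R1..R3):
  (R1) 3.538 phi_1 + 0.6846 phi_2 - 1.2155 phi_3 = 0.6846
  (R2) 0.6846 phi_1 + 3.538 phi_2 + 0.6846 phi_3 = -1.2155
  (R3) -1.2155 phi_1 + 0.6846 phi_2 + 3.538 phi_3 = -2.1817
Gaussian elimination:
  R2 <- R2 - (0.6846/3.538) R1 = R2 - (0.193499) R1:  3.40553 phi_2 + 0.919798 phi_3 = -1.34797
  R3 <- R3 - (-1.2155/3.538) R1 = R3 - (-0.343556) R1:  0.919798 phi_2 + 3.120408 phi_3 = -1.946502
  R3 <- R3 - (0.919798/3.40553) R2 = R3 - (0.27009) R2:  2.87198 phi_3 = -1.582429
Back-substitution:
  phi_hat_3 = -1.582429 / 2.87198 = -0.550989
  phi_hat_2 = (-1.34797 - (0.919798)(-0.550989)) / 3.40553 = -0.247001
  phi_hat_1 = (0.6846 - (0.6846)(-0.247001) - (-1.2155)(-0.550989)) / 3.538 = 0.051998
So phi_hat = [0.0520, -0.2470, -0.5510].
Therefore phi_hat_1 = 0.0520.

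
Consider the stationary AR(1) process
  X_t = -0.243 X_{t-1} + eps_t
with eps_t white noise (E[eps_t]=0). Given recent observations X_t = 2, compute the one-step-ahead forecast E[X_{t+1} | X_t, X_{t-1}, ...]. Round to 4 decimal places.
E[X_{t+1} \mid \mathcal F_t] = -0.4860

For an AR(p) model X_t = c + sum_i phi_i X_{t-i} + eps_t, the
one-step-ahead conditional mean is
  E[X_{t+1} | X_t, ...] = c + sum_i phi_i X_{t+1-i}.
Substitute known values:
  E[X_{t+1} | ...] = (-0.243) * (2)
                   = -0.4860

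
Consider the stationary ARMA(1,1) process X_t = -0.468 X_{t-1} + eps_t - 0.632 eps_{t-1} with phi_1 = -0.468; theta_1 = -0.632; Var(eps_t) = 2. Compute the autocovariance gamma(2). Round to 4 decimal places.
\gamma(2) = 1.7083

Multiply the model equation by X_{t-k} and take expectations. With theta_0 = psi_0 = 1 and psi_j the MA(infinity) weights, this gives
  gamma(k) - sum_i phi_i gamma(k-i) = c_k,
  c_k = sigma^2 * sum_{j=k..q} theta_j psi_{j-k}   (c_k = 0 for k > q),
using gamma(-m) = gamma(m).
psi-weights needed (psi_j = theta_j + sum_i phi_i psi_{j-i}):
  psi_1 = theta_1 + phi_1 = -0.632 + (-0.468) = -1.1
Right-hand sides:
  c_0 = sigma^2 (1 + theta_1 psi_1) = 2 * (1 + (-0.632)(-1.1)) = 2 * 1.6952 = 3.3904
  c_1 = sigma^2 theta_1 = 2 * (-0.632) = -1.264
  c_2 = 0
Equations for k = 0 and k = 1 (AR order 1):
  gamma(0) = phi_1 gamma(1) + c_0
  gamma(1) = phi_1 gamma(0) + c_1
Substituting the second into the first: gamma(0) (1 - phi_1^2) = c_0 + phi_1 c_1, so
  gamma(0) = (c_0 + phi_1 c_1) / (1 - phi_1^2) = (3.3904 + (-0.468)(-1.264)) / (1 - (-0.468)^2) = 3.981952 / 0.780976 = 5.098687.
  gamma(1) = phi_1 gamma(0) + c_1 = (-0.468)(5.098687) + (-1.264) = -3.650185.
For k = 2 (> q): gamma(2) = phi_1 gamma(1) = (-0.468)(-3.650185) = 1.708287.
Therefore gamma(2) = 1.7083 (to 4 decimal places).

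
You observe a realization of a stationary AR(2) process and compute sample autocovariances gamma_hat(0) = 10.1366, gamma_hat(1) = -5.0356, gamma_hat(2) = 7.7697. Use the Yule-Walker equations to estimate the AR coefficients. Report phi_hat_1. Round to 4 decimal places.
\hat\phi_{1} = -0.1540

The Yule-Walker equations for an AR(p) process read, in matrix form,
  Gamma_p phi = r_p,   with   (Gamma_p)_{ij} = gamma(|i - j|),
                       (r_p)_i = gamma(i),   i,j = 1..p.
Substitute the sample gammas (Toeplitz matrix and right-hand side of size 2):
  Gamma_p = [[10.1366, -5.0356], [-5.0356, 10.1366]]
  r_p     = [-5.0356, 7.7697]
Written out:
  10.1366 phi_1 - 5.0356 phi_2 = -5.0356
  -5.0356 phi_1 + 10.1366 phi_2 = 7.7697
Solve by Cramer's rule:
  det = gamma(0)^2 - gamma(1)^2 = (10.1366)^2 - (-5.0356)^2 = 102.75065956 - 25.35726736 = 77.3933922
  phi_hat_1 = [gamma(1) gamma(0) - gamma(1) gamma(2)] / det = [(-5.0356)(10.1366) - (-5.0356)(7.7697)] / 77.3933922 = -11.91876164 / 77.3933922 = -0.154
  phi_hat_2 = [gamma(0) gamma(2) - gamma(1)^2] / det = [(10.1366)(7.7697) - (-5.0356)^2] / 77.3933922 = 53.40107366 / 77.3933922 = 0.69
So phi_hat = [-0.1540, 0.6900].
Therefore phi_hat_1 = -0.1540.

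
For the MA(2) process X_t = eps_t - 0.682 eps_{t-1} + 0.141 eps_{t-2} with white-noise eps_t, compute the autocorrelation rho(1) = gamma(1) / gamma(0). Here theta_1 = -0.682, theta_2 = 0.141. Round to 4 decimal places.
\rho(1) = -0.5240

For an MA(q) process with theta_0 = 1, the autocovariance is
  gamma(k) = sigma^2 * sum_{i=0..q-k} theta_i * theta_{i+k},
and rho(k) = gamma(k) / gamma(0). Sigma^2 cancels.
  numerator   = (1)*(-0.682) + (-0.682)*(0.141) = -0.778162.
  denominator = (1)^2 + (-0.682)^2 + (0.141)^2 = 1.485005.
  rho(1) = -0.778162 / 1.485005 = -0.5240.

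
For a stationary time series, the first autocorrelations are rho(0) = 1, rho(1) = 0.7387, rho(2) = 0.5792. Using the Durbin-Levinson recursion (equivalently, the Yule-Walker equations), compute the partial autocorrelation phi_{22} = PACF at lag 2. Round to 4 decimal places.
\phi_{22} = 0.0738

The PACF at lag k is phi_{kk}, the last component of the solution
to the Yule-Walker system G_k phi = r_k where
  (G_k)_{ij} = rho(|i - j|), (r_k)_i = rho(i), i,j = 1..k.
Equivalently, Durbin-Levinson gives phi_{kk} iteratively:
  phi_{11} = rho(1)
  phi_{kk} = [rho(k) - sum_{j=1..k-1} phi_{k-1,j} rho(k-j)]
            / [1 - sum_{j=1..k-1} phi_{k-1,j} rho(j)],
  phi_{k,j} = phi_{k-1,j} - phi_{kk} phi_{k-1,k-j},  j = 1..k-1.
Step k = 1:
  phi_11 = rho(1) = 0.7387.
Step k = 2:
  phi_22 = [rho(2) - phi_11 rho(1)] / [1 - phi_11 rho(1)] = [0.5792 - (0.7387)(0.7387)] / [1 - (0.7387)(0.7387)]
         = 0.03352231 / 0.45432231 = 0.0738.
Therefore phi_{22} = 0.0738.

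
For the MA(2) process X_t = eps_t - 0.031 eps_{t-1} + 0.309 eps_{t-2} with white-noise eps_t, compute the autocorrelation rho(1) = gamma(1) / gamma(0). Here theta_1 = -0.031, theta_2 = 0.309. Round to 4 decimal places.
\rho(1) = -0.0370

For an MA(q) process with theta_0 = 1, the autocovariance is
  gamma(k) = sigma^2 * sum_{i=0..q-k} theta_i * theta_{i+k},
and rho(k) = gamma(k) / gamma(0). Sigma^2 cancels.
  numerator   = (1)*(-0.031) + (-0.031)*(0.309) = -0.040579.
  denominator = (1)^2 + (-0.031)^2 + (0.309)^2 = 1.096442.
  rho(1) = -0.040579 / 1.096442 = -0.0370.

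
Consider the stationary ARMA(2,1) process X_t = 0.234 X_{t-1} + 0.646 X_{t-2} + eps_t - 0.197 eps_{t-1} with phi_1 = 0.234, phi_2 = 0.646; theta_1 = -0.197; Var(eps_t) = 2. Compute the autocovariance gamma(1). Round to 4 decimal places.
\gamma(1) = 2.0235

Multiply the model equation by X_{t-k} and take expectations. With theta_0 = psi_0 = 1 and psi_j the MA(infinity) weights, this gives
  gamma(k) - sum_i phi_i gamma(k-i) = c_k,
  c_k = sigma^2 * sum_{j=k..q} theta_j psi_{j-k}   (c_k = 0 for k > q),
using gamma(-m) = gamma(m).
psi-weights needed (psi_j = theta_j + sum_i phi_i psi_{j-i}):
  psi_1 = theta_1 + phi_1 = -0.197 + (0.234) = 0.037
Right-hand sides:
  c_0 = sigma^2 (1 + theta_1 psi_1) = 2 * (1 + (-0.197)(0.037)) = 2 * 0.992711 = 1.985422
  c_1 = sigma^2 theta_1 = 2 * (-0.197) = -0.394
  c_2 = 0
Equations for k = 0, 1, 2 (AR order 2, c_2 = 0):
  (E0) gamma(0) = phi_1 gamma(1) + phi_2 gamma(2) + c_0
  (E1) gamma(1) = phi_1 gamma(0) + phi_2 gamma(1) + c_1
  (E2) gamma(2) = phi_1 gamma(1) + phi_2 gamma(0)
From (E1): gamma(1) = A gamma(0) + B with
  A = phi_1 / (1 - phi_2) = 0.234 / 0.354 = 0.661017,   B = c_1 / (1 - phi_2) = -0.394 / 0.354 = -1.112994.
Insert (E2) into (E0): gamma(0) (1 - phi_2^2) = phi_1 (1 + phi_2) gamma(1) + c_0.
  phi_1 (1 + phi_2) = (0.234)(1.646) = 0.385164,   1 - phi_2^2 = 0.582684.
Replace gamma(1) by A gamma(0) + B and collect gamma(0):
  gamma(0) [0.582684 - (0.385164)(0.661017)] = (0.385164)(-1.112994) + 1.985422
  gamma(0) * 0.328084 = 1.556737
  gamma(0) = 1.556737 / 0.328084 = 4.744932.
  gamma(1) = A gamma(0) + B = (0.661017)(4.744932) + (-1.112994) = 2.023486.
Therefore gamma(1) = 2.0235 (to 4 decimal places).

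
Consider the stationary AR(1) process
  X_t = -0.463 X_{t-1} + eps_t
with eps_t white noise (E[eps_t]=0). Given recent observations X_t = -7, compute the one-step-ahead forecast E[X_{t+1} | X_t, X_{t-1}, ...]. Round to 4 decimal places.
E[X_{t+1} \mid \mathcal F_t] = 3.2410

For an AR(p) model X_t = c + sum_i phi_i X_{t-i} + eps_t, the
one-step-ahead conditional mean is
  E[X_{t+1} | X_t, ...] = c + sum_i phi_i X_{t+1-i}.
Substitute known values:
  E[X_{t+1} | ...] = (-0.463) * (-7)
                   = 3.2410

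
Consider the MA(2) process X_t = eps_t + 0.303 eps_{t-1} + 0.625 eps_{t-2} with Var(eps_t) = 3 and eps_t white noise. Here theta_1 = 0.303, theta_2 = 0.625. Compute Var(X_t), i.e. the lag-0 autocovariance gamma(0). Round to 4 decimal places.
\gamma(0) = 4.4473

For an MA(q) process X_t = eps_t + sum_i theta_i eps_{t-i} with
Var(eps_t) = sigma^2, the variance is
  gamma(0) = sigma^2 * (1 + sum_i theta_i^2).
  sum_i theta_i^2 = (0.303)^2 + (0.625)^2 = 0.091809 + 0.390625 = 0.482434.
  gamma(0) = 3 * (1 + 0.482434) = 3 * 1.482434 = 4.447302, which rounds to 4.4473.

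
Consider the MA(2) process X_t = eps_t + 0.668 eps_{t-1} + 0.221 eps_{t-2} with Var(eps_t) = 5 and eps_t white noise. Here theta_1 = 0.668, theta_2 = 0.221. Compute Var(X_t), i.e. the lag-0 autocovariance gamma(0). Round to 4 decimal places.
\gamma(0) = 7.4753

For an MA(q) process X_t = eps_t + sum_i theta_i eps_{t-i} with
Var(eps_t) = sigma^2, the variance is
  gamma(0) = sigma^2 * (1 + sum_i theta_i^2).
  sum_i theta_i^2 = (0.668)^2 + (0.221)^2 = 0.446224 + 0.048841 = 0.495065.
  gamma(0) = 5 * (1 + 0.495065) = 5 * 1.495065 = 7.475325, which rounds to 7.4753.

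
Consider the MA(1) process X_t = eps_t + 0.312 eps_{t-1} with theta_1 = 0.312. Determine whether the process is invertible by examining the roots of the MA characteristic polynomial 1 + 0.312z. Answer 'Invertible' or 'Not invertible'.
\text{Invertible}

The MA(q) characteristic polynomial is P(z) = 1 + 0.312z.
Invertibility requires all roots to lie outside the unit circle, i.e. |z| > 1 for every root.
This is linear in z: 1 + (0.312) z = 0  =>  z = -1/(0.312) = -3.205128,  |z| = 3.205128.
Moduli of all roots: 3.2051.
All moduli strictly greater than 1? Yes.
Verdict: Invertible.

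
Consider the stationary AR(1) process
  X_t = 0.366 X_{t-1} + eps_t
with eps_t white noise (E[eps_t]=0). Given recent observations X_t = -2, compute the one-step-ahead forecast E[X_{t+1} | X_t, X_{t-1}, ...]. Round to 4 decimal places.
E[X_{t+1} \mid \mathcal F_t] = -0.7320

For an AR(p) model X_t = c + sum_i phi_i X_{t-i} + eps_t, the
one-step-ahead conditional mean is
  E[X_{t+1} | X_t, ...] = c + sum_i phi_i X_{t+1-i}.
Substitute known values:
  E[X_{t+1} | ...] = (0.366) * (-2)
                   = -0.7320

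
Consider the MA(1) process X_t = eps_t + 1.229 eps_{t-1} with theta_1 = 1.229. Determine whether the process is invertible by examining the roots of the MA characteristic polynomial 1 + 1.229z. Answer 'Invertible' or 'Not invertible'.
\text{Not invertible}

The MA(q) characteristic polynomial is P(z) = 1 + 1.229z.
Invertibility requires all roots to lie outside the unit circle, i.e. |z| > 1 for every root.
This is linear in z: 1 + (1.229) z = 0  =>  z = -1/(1.229) = -0.81367,  |z| = 0.81367.
Moduli of all roots: 0.8137.
All moduli strictly greater than 1? No.
Verdict: Not invertible.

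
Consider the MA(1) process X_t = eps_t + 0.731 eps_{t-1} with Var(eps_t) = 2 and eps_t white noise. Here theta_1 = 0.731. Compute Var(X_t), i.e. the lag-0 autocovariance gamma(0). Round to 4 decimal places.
\gamma(0) = 3.0687

For an MA(q) process X_t = eps_t + sum_i theta_i eps_{t-i} with
Var(eps_t) = sigma^2, the variance is
  gamma(0) = sigma^2 * (1 + sum_i theta_i^2).
  sum_i theta_i^2 = (0.731)^2 = 0.534361.
  gamma(0) = 2 * (1 + 0.534361) = 2 * 1.534361 = 3.068722, which rounds to 3.0687.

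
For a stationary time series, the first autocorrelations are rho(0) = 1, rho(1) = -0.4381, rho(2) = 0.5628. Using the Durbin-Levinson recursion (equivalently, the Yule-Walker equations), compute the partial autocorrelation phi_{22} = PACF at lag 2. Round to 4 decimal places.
\phi_{22} = 0.4590

The PACF at lag k is phi_{kk}, the last component of the solution
to the Yule-Walker system G_k phi = r_k where
  (G_k)_{ij} = rho(|i - j|), (r_k)_i = rho(i), i,j = 1..k.
Equivalently, Durbin-Levinson gives phi_{kk} iteratively:
  phi_{11} = rho(1)
  phi_{kk} = [rho(k) - sum_{j=1..k-1} phi_{k-1,j} rho(k-j)]
            / [1 - sum_{j=1..k-1} phi_{k-1,j} rho(j)],
  phi_{k,j} = phi_{k-1,j} - phi_{kk} phi_{k-1,k-j},  j = 1..k-1.
Step k = 1:
  phi_11 = rho(1) = -0.4381.
Step k = 2:
  phi_22 = [rho(2) - phi_11 rho(1)] / [1 - phi_11 rho(1)] = [0.5628 - (-0.4381)(-0.4381)] / [1 - (-0.4381)(-0.4381)]
         = 0.37086839 / 0.80806839 = 0.459.
Therefore phi_{22} = 0.4590.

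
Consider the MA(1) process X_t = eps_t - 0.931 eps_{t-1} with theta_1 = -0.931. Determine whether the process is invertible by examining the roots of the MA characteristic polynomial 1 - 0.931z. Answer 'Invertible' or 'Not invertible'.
\text{Invertible}

The MA(q) characteristic polynomial is P(z) = 1 - 0.931z.
Invertibility requires all roots to lie outside the unit circle, i.e. |z| > 1 for every root.
This is linear in z: 1 + (-0.931) z = 0  =>  z = -1/(-0.931) = 1.074114,  |z| = 1.074114.
Moduli of all roots: 1.0741.
All moduli strictly greater than 1? Yes.
Verdict: Invertible.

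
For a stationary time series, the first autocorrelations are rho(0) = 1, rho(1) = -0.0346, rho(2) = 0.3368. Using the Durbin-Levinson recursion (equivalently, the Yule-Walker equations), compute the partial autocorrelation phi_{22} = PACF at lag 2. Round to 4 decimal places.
\phi_{22} = 0.3360

The PACF at lag k is phi_{kk}, the last component of the solution
to the Yule-Walker system G_k phi = r_k where
  (G_k)_{ij} = rho(|i - j|), (r_k)_i = rho(i), i,j = 1..k.
Equivalently, Durbin-Levinson gives phi_{kk} iteratively:
  phi_{11} = rho(1)
  phi_{kk} = [rho(k) - sum_{j=1..k-1} phi_{k-1,j} rho(k-j)]
            / [1 - sum_{j=1..k-1} phi_{k-1,j} rho(j)],
  phi_{k,j} = phi_{k-1,j} - phi_{kk} phi_{k-1,k-j},  j = 1..k-1.
Step k = 1:
  phi_11 = rho(1) = -0.0346.
Step k = 2:
  phi_22 = [rho(2) - phi_11 rho(1)] / [1 - phi_11 rho(1)] = [0.3368 - (-0.0346)(-0.0346)] / [1 - (-0.0346)(-0.0346)]
         = 0.33560284 / 0.99880284 = 0.336.
Therefore phi_{22} = 0.3360.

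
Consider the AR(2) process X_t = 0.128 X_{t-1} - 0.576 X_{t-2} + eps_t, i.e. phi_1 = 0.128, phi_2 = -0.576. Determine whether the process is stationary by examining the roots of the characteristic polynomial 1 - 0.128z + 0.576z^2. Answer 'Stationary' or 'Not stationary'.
\text{Stationary}

The AR(p) characteristic polynomial is P(z) = 1 - 0.128z + 0.576z^2.
Stationarity requires all roots to lie outside the unit circle, i.e. |z| > 1 for every root.
Set 1 + (-0.128) z + (0.576) z^2 = 0, i.e. a z^2 + b z + c = 0 with a = 0.576, b = -0.128, c = 1.
Discriminant D = b^2 - 4ac = (-0.128)^2 - 4*(0.576)*1 = 0.016384 - (2.304) = -2.287616.
D < 0, so the roots are the complex-conjugate pair z = (-b +/- i sqrt(-D)) / (2a) = 0.1111 +/- 1.3129i.
For a conjugate pair |z|^2 = z * conj(z) = (product of roots) = c/a = 1/(0.576) = 1.736111, so |z| = sqrt(1.736111) = 1.3176 for both roots.
Moduli of all roots: 1.3176, 1.3176.
All moduli strictly greater than 1? Yes.
Verdict: Stationary.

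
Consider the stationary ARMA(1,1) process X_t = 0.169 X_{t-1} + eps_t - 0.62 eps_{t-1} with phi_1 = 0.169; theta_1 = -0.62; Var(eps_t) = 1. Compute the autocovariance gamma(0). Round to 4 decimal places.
\gamma(0) = 1.2094

Multiply the model equation by X_{t-k} and take expectations. With theta_0 = psi_0 = 1 and psi_j the MA(infinity) weights, this gives
  gamma(k) - sum_i phi_i gamma(k-i) = c_k,
  c_k = sigma^2 * sum_{j=k..q} theta_j psi_{j-k}   (c_k = 0 for k > q),
using gamma(-m) = gamma(m).
psi-weights needed (psi_j = theta_j + sum_i phi_i psi_{j-i}):
  psi_1 = theta_1 + phi_1 = -0.62 + (0.169) = -0.451
Right-hand sides:
  c_0 = sigma^2 (1 + theta_1 psi_1) = 1 * (1 + (-0.62)(-0.451)) = 1 * 1.27962 = 1.27962
  c_1 = sigma^2 theta_1 = 1 * (-0.62) = -0.62
  c_2 = 0
Equations for k = 0 and k = 1 (AR order 1):
  gamma(0) = phi_1 gamma(1) + c_0
  gamma(1) = phi_1 gamma(0) + c_1
Substituting the second into the first: gamma(0) (1 - phi_1^2) = c_0 + phi_1 c_1, so
  gamma(0) = (c_0 + phi_1 c_1) / (1 - phi_1^2) = (1.27962 + (0.169)(-0.62)) / (1 - (0.169)^2) = 1.17484 / 0.971439 = 1.209381.
Therefore gamma(0) = 1.2094 (to 4 decimal places).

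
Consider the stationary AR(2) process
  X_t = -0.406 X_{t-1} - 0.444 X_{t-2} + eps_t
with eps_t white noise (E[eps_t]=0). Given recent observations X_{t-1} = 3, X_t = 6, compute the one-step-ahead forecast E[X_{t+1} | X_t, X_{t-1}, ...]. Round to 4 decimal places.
E[X_{t+1} \mid \mathcal F_t] = -3.7680

For an AR(p) model X_t = c + sum_i phi_i X_{t-i} + eps_t, the
one-step-ahead conditional mean is
  E[X_{t+1} | X_t, ...] = c + sum_i phi_i X_{t+1-i}.
Substitute known values:
  E[X_{t+1} | ...] = (-0.406) * (6) + (-0.444) * (3)
                   = -3.7680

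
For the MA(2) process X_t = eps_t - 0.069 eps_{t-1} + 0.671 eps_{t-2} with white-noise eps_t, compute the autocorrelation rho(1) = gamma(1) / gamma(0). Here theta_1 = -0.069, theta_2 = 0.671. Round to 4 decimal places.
\rho(1) = -0.0792

For an MA(q) process with theta_0 = 1, the autocovariance is
  gamma(k) = sigma^2 * sum_{i=0..q-k} theta_i * theta_{i+k},
and rho(k) = gamma(k) / gamma(0). Sigma^2 cancels.
  numerator   = (1)*(-0.069) + (-0.069)*(0.671) = -0.115299.
  denominator = (1)^2 + (-0.069)^2 + (0.671)^2 = 1.455002.
  rho(1) = -0.115299 / 1.455002 = -0.0792.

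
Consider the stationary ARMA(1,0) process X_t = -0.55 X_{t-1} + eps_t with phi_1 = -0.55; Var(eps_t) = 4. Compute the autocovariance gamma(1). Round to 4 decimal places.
\gamma(1) = -3.1541

Multiply the model equation by X_{t-k} and take expectations. With theta_0 = psi_0 = 1 and psi_j the MA(infinity) weights, this gives
  gamma(k) - sum_i phi_i gamma(k-i) = c_k,
  c_k = sigma^2 * sum_{j=k..q} theta_j psi_{j-k}   (c_k = 0 for k > q),
using gamma(-m) = gamma(m).
Pure AR (q = 0): c_0 = sigma^2 = 4, c_k = 0 for k >= 1.
Equations for k = 0 and k = 1 (AR order 1):
  gamma(0) = phi_1 gamma(1) + c_0
  gamma(1) = phi_1 gamma(0) + c_1
Substituting the second into the first: gamma(0) (1 - phi_1^2) = c_0 + phi_1 c_1, so
  gamma(0) = c_0 / (1 - phi_1^2) = 4 / (1 - (-0.55)^2) = 4 / 0.6975 = 5.734767.
  gamma(1) = phi_1 gamma(0) = (-0.55)(5.734767) = -3.154122.
Therefore gamma(1) = -3.1541 (to 4 decimal places).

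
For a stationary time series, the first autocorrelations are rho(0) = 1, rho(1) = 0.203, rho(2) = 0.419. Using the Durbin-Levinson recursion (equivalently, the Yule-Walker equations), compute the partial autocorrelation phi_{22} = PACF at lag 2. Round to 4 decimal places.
\phi_{22} = 0.3940

The PACF at lag k is phi_{kk}, the last component of the solution
to the Yule-Walker system G_k phi = r_k where
  (G_k)_{ij} = rho(|i - j|), (r_k)_i = rho(i), i,j = 1..k.
Equivalently, Durbin-Levinson gives phi_{kk} iteratively:
  phi_{11} = rho(1)
  phi_{kk} = [rho(k) - sum_{j=1..k-1} phi_{k-1,j} rho(k-j)]
            / [1 - sum_{j=1..k-1} phi_{k-1,j} rho(j)],
  phi_{k,j} = phi_{k-1,j} - phi_{kk} phi_{k-1,k-j},  j = 1..k-1.
Step k = 1:
  phi_11 = rho(1) = 0.203.
Step k = 2:
  phi_22 = [rho(2) - phi_11 rho(1)] / [1 - phi_11 rho(1)] = [0.419 - (0.203)(0.203)] / [1 - (0.203)(0.203)]
         = 0.377791 / 0.958791 = 0.394.
Therefore phi_{22} = 0.3940.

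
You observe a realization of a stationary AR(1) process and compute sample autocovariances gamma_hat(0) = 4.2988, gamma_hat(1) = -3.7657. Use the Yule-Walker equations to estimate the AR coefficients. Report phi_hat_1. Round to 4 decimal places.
\hat\phi_{1} = -0.8760

The Yule-Walker equations for an AR(p) process read, in matrix form,
  Gamma_p phi = r_p,   with   (Gamma_p)_{ij} = gamma(|i - j|),
                       (r_p)_i = gamma(i),   i,j = 1..p.
Substitute the sample gammas (Toeplitz matrix and right-hand side of size 1):
  Gamma_p = [[4.2988]]
  r_p     = [-3.7657]
With p = 1 this is the single equation gamma(0) phi_1 = gamma(1):
  phi_hat_1 = gamma(1) / gamma(0) = -3.7657 / 4.2988 = -0.8760.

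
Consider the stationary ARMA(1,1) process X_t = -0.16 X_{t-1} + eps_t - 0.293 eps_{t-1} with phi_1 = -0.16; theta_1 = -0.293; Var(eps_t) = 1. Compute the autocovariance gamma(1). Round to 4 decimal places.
\gamma(1) = -0.4867

Multiply the model equation by X_{t-k} and take expectations. With theta_0 = psi_0 = 1 and psi_j the MA(infinity) weights, this gives
  gamma(k) - sum_i phi_i gamma(k-i) = c_k,
  c_k = sigma^2 * sum_{j=k..q} theta_j psi_{j-k}   (c_k = 0 for k > q),
using gamma(-m) = gamma(m).
psi-weights needed (psi_j = theta_j + sum_i phi_i psi_{j-i}):
  psi_1 = theta_1 + phi_1 = -0.293 + (-0.16) = -0.453
Right-hand sides:
  c_0 = sigma^2 (1 + theta_1 psi_1) = 1 * (1 + (-0.293)(-0.453)) = 1 * 1.132729 = 1.132729
  c_1 = sigma^2 theta_1 = 1 * (-0.293) = -0.293
  c_2 = 0
Equations for k = 0 and k = 1 (AR order 1):
  gamma(0) = phi_1 gamma(1) + c_0
  gamma(1) = phi_1 gamma(0) + c_1
Substituting the second into the first: gamma(0) (1 - phi_1^2) = c_0 + phi_1 c_1, so
  gamma(0) = (c_0 + phi_1 c_1) / (1 - phi_1^2) = (1.132729 + (-0.16)(-0.293)) / (1 - (-0.16)^2) = 1.179609 / 0.9744 = 1.2106.
  gamma(1) = phi_1 gamma(0) + c_1 = (-0.16)(1.2106) + (-0.293) = -0.486696.
Therefore gamma(1) = -0.4867 (to 4 decimal places).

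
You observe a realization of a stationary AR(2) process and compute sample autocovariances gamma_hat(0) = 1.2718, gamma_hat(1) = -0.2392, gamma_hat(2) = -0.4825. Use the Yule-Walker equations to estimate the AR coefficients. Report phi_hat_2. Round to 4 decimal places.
\hat\phi_{2} = -0.4300

The Yule-Walker equations for an AR(p) process read, in matrix form,
  Gamma_p phi = r_p,   with   (Gamma_p)_{ij} = gamma(|i - j|),
                       (r_p)_i = gamma(i),   i,j = 1..p.
Substitute the sample gammas (Toeplitz matrix and right-hand side of size 2):
  Gamma_p = [[1.2718, -0.2392], [-0.2392, 1.2718]]
  r_p     = [-0.2392, -0.4825]
Written out:
  1.2718 phi_1 - 0.2392 phi_2 = -0.2392
  -0.2392 phi_1 + 1.2718 phi_2 = -0.4825
Solve by Cramer's rule:
  det = gamma(0)^2 - gamma(1)^2 = (1.2718)^2 - (-0.2392)^2 = 1.61747524 - 0.05721664 = 1.5602586
  phi_hat_1 = [gamma(1) gamma(0) - gamma(1) gamma(2)] / det = [(-0.2392)(1.2718) - (-0.2392)(-0.4825)] / 1.5602586 = -0.41962856 / 1.5602586 = -0.2689
  phi_hat_2 = [gamma(0) gamma(2) - gamma(1)^2] / det = [(1.2718)(-0.4825) - (-0.2392)^2] / 1.5602586 = -0.67086014 / 1.5602586 = -0.43
So phi_hat = [-0.2689, -0.4300].
Therefore phi_hat_2 = -0.4300.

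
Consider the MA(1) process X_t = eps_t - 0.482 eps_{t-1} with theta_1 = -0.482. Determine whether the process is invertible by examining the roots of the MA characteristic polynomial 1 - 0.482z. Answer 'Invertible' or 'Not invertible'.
\text{Invertible}

The MA(q) characteristic polynomial is P(z) = 1 - 0.482z.
Invertibility requires all roots to lie outside the unit circle, i.e. |z| > 1 for every root.
This is linear in z: 1 + (-0.482) z = 0  =>  z = -1/(-0.482) = 2.074689,  |z| = 2.074689.
Moduli of all roots: 2.0747.
All moduli strictly greater than 1? Yes.
Verdict: Invertible.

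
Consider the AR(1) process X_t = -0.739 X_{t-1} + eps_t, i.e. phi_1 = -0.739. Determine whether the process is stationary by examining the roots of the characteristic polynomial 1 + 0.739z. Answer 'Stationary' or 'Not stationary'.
\text{Stationary}

The AR(p) characteristic polynomial is P(z) = 1 + 0.739z.
Stationarity requires all roots to lie outside the unit circle, i.e. |z| > 1 for every root.
This is linear in z: 1 + (0.739) z = 0  =>  z = -1/(0.739) = -1.35318,  |z| = 1.35318.
Moduli of all roots: 1.3532.
All moduli strictly greater than 1? Yes.
Verdict: Stationary.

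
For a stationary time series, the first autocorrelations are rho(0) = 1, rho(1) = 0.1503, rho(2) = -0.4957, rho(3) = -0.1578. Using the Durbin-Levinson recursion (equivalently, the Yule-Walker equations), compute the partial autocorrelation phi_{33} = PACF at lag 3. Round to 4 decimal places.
\phi_{33} = 0.0511

The PACF at lag k is phi_{kk}, the last component of the solution
to the Yule-Walker system G_k phi = r_k where
  (G_k)_{ij} = rho(|i - j|), (r_k)_i = rho(i), i,j = 1..k.
Equivalently, Durbin-Levinson gives phi_{kk} iteratively:
  phi_{11} = rho(1)
  phi_{kk} = [rho(k) - sum_{j=1..k-1} phi_{k-1,j} rho(k-j)]
            / [1 - sum_{j=1..k-1} phi_{k-1,j} rho(j)],
  phi_{k,j} = phi_{k-1,j} - phi_{kk} phi_{k-1,k-j},  j = 1..k-1.
Step k = 1:
  phi_11 = rho(1) = 0.1503.
Step k = 2:
  phi_22 = [rho(2) - phi_11 rho(1)] / [1 - phi_11 rho(1)] = [-0.4957 - (0.1503)(0.1503)] / [1 - (0.1503)(0.1503)]
         = -0.51829009 / 0.97740991 = -0.530269.
  Update: phi_21 = phi_11 - phi_22 phi_11 = 0.1503 - (-0.530269)(0.1503) = 0.229999.
Step k = 3:
  phi_33 = [rho(3) - phi_21 rho(2) - phi_22 rho(1)] / [1 - phi_21 rho(1) - phi_22 rho(2)]
    numerator   = -0.1578 - (0.229999)(-0.4957) - (-0.530269)(0.1503) = 0.03591013
    denominator = 1 - (0.229999)(0.1503) - (-0.530269)(-0.4957) = 0.70257679
  phi_33 = 0.03591013 / 0.70257679 = 0.0511.
Therefore phi_{33} = 0.0511.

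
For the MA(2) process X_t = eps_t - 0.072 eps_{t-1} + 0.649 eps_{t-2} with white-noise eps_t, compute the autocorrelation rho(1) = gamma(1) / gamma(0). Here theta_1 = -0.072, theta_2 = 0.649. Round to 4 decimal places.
\rho(1) = -0.0832

For an MA(q) process with theta_0 = 1, the autocovariance is
  gamma(k) = sigma^2 * sum_{i=0..q-k} theta_i * theta_{i+k},
and rho(k) = gamma(k) / gamma(0). Sigma^2 cancels.
  numerator   = (1)*(-0.072) + (-0.072)*(0.649) = -0.118728.
  denominator = (1)^2 + (-0.072)^2 + (0.649)^2 = 1.426385.
  rho(1) = -0.118728 / 1.426385 = -0.0832.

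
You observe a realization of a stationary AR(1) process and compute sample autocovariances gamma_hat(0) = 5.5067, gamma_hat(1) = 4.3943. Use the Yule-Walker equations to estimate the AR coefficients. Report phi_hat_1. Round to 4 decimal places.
\hat\phi_{1} = 0.7980

The Yule-Walker equations for an AR(p) process read, in matrix form,
  Gamma_p phi = r_p,   with   (Gamma_p)_{ij} = gamma(|i - j|),
                       (r_p)_i = gamma(i),   i,j = 1..p.
Substitute the sample gammas (Toeplitz matrix and right-hand side of size 1):
  Gamma_p = [[5.5067]]
  r_p     = [4.3943]
With p = 1 this is the single equation gamma(0) phi_1 = gamma(1):
  phi_hat_1 = gamma(1) / gamma(0) = 4.3943 / 5.5067 = 0.7980.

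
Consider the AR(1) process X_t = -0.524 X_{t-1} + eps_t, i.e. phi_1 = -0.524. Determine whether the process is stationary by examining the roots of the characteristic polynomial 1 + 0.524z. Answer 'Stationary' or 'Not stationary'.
\text{Stationary}

The AR(p) characteristic polynomial is P(z) = 1 + 0.524z.
Stationarity requires all roots to lie outside the unit circle, i.e. |z| > 1 for every root.
This is linear in z: 1 + (0.524) z = 0  =>  z = -1/(0.524) = -1.908397,  |z| = 1.908397.
Moduli of all roots: 1.9084.
All moduli strictly greater than 1? Yes.
Verdict: Stationary.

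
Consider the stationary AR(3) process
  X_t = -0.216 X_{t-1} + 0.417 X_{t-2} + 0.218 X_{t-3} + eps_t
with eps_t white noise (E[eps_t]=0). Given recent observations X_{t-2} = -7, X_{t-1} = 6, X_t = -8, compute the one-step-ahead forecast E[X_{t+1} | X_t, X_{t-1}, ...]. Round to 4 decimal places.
E[X_{t+1} \mid \mathcal F_t] = 2.7040

For an AR(p) model X_t = c + sum_i phi_i X_{t-i} + eps_t, the
one-step-ahead conditional mean is
  E[X_{t+1} | X_t, ...] = c + sum_i phi_i X_{t+1-i}.
Substitute known values:
  E[X_{t+1} | ...] = (-0.216) * (-8) + (0.417) * (6) + (0.218) * (-7)
                   = 2.7040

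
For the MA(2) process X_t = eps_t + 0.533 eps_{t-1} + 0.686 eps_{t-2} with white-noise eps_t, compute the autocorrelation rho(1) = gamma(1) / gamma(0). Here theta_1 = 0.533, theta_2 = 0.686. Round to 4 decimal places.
\rho(1) = 0.5121

For an MA(q) process with theta_0 = 1, the autocovariance is
  gamma(k) = sigma^2 * sum_{i=0..q-k} theta_i * theta_{i+k},
and rho(k) = gamma(k) / gamma(0). Sigma^2 cancels.
  numerator   = (1)*(0.533) + (0.533)*(0.686) = 0.898638.
  denominator = (1)^2 + (0.533)^2 + (0.686)^2 = 1.754685.
  rho(1) = 0.898638 / 1.754685 = 0.5121.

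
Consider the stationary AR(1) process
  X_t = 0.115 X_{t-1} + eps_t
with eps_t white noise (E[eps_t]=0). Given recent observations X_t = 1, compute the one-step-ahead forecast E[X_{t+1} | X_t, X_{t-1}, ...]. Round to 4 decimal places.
E[X_{t+1} \mid \mathcal F_t] = 0.1150

For an AR(p) model X_t = c + sum_i phi_i X_{t-i} + eps_t, the
one-step-ahead conditional mean is
  E[X_{t+1} | X_t, ...] = c + sum_i phi_i X_{t+1-i}.
Substitute known values:
  E[X_{t+1} | ...] = (0.115) * (1)
                   = 0.1150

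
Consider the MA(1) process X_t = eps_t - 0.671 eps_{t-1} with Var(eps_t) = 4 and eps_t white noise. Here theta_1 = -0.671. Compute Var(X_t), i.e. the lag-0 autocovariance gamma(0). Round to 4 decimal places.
\gamma(0) = 5.8010

For an MA(q) process X_t = eps_t + sum_i theta_i eps_{t-i} with
Var(eps_t) = sigma^2, the variance is
  gamma(0) = sigma^2 * (1 + sum_i theta_i^2).
  sum_i theta_i^2 = (-0.671)^2 = 0.450241.
  gamma(0) = 4 * (1 + 0.450241) = 4 * 1.450241 = 5.800964, which rounds to 5.8010.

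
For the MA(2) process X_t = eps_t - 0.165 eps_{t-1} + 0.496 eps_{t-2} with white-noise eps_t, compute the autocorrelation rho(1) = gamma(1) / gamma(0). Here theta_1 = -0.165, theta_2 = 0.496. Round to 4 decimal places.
\rho(1) = -0.1939

For an MA(q) process with theta_0 = 1, the autocovariance is
  gamma(k) = sigma^2 * sum_{i=0..q-k} theta_i * theta_{i+k},
and rho(k) = gamma(k) / gamma(0). Sigma^2 cancels.
  numerator   = (1)*(-0.165) + (-0.165)*(0.496) = -0.24684.
  denominator = (1)^2 + (-0.165)^2 + (0.496)^2 = 1.273241.
  rho(1) = -0.24684 / 1.273241 = -0.1939.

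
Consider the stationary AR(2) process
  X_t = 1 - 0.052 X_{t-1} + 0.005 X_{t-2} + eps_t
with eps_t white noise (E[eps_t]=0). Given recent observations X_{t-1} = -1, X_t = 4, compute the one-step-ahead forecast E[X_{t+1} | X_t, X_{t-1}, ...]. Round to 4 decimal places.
E[X_{t+1} \mid \mathcal F_t] = 0.7870

For an AR(p) model X_t = c + sum_i phi_i X_{t-i} + eps_t, the
one-step-ahead conditional mean is
  E[X_{t+1} | X_t, ...] = c + sum_i phi_i X_{t+1-i}.
Substitute known values:
  E[X_{t+1} | ...] = 1 + (-0.052) * (4) + (0.005) * (-1)
                   = 0.7870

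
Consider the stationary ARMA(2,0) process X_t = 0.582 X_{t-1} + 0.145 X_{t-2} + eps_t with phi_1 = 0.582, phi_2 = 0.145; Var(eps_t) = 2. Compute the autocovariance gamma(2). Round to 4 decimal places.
\gamma(2) = 2.0602

Multiply the model equation by X_{t-k} and take expectations. With theta_0 = psi_0 = 1 and psi_j the MA(infinity) weights, this gives
  gamma(k) - sum_i phi_i gamma(k-i) = c_k,
  c_k = sigma^2 * sum_{j=k..q} theta_j psi_{j-k}   (c_k = 0 for k > q),
using gamma(-m) = gamma(m).
Pure AR (q = 0): c_0 = sigma^2 = 2, c_k = 0 for k >= 1.
Equations for k = 0, 1, 2 (AR order 2, c_2 = 0):
  (E0) gamma(0) = phi_1 gamma(1) + phi_2 gamma(2) + c_0
  (E1) gamma(1) = phi_1 gamma(0) + phi_2 gamma(1) + c_1
  (E2) gamma(2) = phi_1 gamma(1) + phi_2 gamma(0)
From (E1): gamma(1) = A gamma(0) + B with
  A = phi_1 / (1 - phi_2) = 0.582 / 0.855 = 0.680702,   B = c_1 / (1 - phi_2) = 0 / 0.855 = 0.
Insert (E2) into (E0): gamma(0) (1 - phi_2^2) = phi_1 (1 + phi_2) gamma(1) + c_0.
  phi_1 (1 + phi_2) = (0.582)(1.145) = 0.66639,   1 - phi_2^2 = 0.978975.
Replace gamma(1) by A gamma(0) + B and collect gamma(0):
  gamma(0) [0.978975 - (0.66639)(0.680702)] = c_0 = 2
  gamma(0) * 0.525362 = 2
  gamma(0) = 2 / 0.525362 = 3.806898.
  gamma(1) = A gamma(0) = (0.680702)(3.806898) = 2.591362.
  gamma(2) = phi_1 gamma(1) + phi_2 gamma(0) = (0.582)(2.591362) + (0.145)(3.806898) = 2.060173.
Therefore gamma(2) = 2.0602 (to 4 decimal places).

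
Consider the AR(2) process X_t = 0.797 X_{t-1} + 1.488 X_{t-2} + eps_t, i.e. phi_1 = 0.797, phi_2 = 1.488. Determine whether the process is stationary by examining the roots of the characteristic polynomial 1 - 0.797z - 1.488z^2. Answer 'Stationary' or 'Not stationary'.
\text{Not stationary}

The AR(p) characteristic polynomial is P(z) = 1 - 0.797z - 1.488z^2.
Stationarity requires all roots to lie outside the unit circle, i.e. |z| > 1 for every root.
Set 1 + (-0.797) z + (-1.488) z^2 = 0, i.e. a z^2 + b z + c = 0 with a = -1.488, b = -0.797, c = 1.
Discriminant D = b^2 - 4ac = (-0.797)^2 - 4*(-1.488)*1 = 0.635209 - (-5.952) = 6.587209.
D >= 0, so the roots are real: z = (-b +/- sqrt(D)) / (2a) = (0.797 +/- 2.566556) / (-2.976).
  z_1 = (0.797 + 2.566556) / (-2.976) = -1.1302,   |z_1| = 1.1302.
  z_2 = (0.797 - 2.566556) / (-2.976) = 0.5946,   |z_2| = 0.5946.
Moduli of all roots: 1.1302, 0.5946.
All moduli strictly greater than 1? No.
Verdict: Not stationary.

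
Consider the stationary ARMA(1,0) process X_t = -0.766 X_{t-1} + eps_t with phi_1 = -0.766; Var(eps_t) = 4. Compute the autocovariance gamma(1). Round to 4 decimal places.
\gamma(1) = -7.4145

Multiply the model equation by X_{t-k} and take expectations. With theta_0 = psi_0 = 1 and psi_j the MA(infinity) weights, this gives
  gamma(k) - sum_i phi_i gamma(k-i) = c_k,
  c_k = sigma^2 * sum_{j=k..q} theta_j psi_{j-k}   (c_k = 0 for k > q),
using gamma(-m) = gamma(m).
Pure AR (q = 0): c_0 = sigma^2 = 4, c_k = 0 for k >= 1.
Equations for k = 0 and k = 1 (AR order 1):
  gamma(0) = phi_1 gamma(1) + c_0
  gamma(1) = phi_1 gamma(0) + c_1
Substituting the second into the first: gamma(0) (1 - phi_1^2) = c_0 + phi_1 c_1, so
  gamma(0) = c_0 / (1 - phi_1^2) = 4 / (1 - (-0.766)^2) = 4 / 0.413244 = 9.679511.
  gamma(1) = phi_1 gamma(0) = (-0.766)(9.679511) = -7.414506.
Therefore gamma(1) = -7.4145 (to 4 decimal places).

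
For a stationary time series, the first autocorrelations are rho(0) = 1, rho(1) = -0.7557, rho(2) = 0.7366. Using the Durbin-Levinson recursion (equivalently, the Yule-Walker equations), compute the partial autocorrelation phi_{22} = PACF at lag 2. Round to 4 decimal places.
\phi_{22} = 0.3859

The PACF at lag k is phi_{kk}, the last component of the solution
to the Yule-Walker system G_k phi = r_k where
  (G_k)_{ij} = rho(|i - j|), (r_k)_i = rho(i), i,j = 1..k.
Equivalently, Durbin-Levinson gives phi_{kk} iteratively:
  phi_{11} = rho(1)
  phi_{kk} = [rho(k) - sum_{j=1..k-1} phi_{k-1,j} rho(k-j)]
            / [1 - sum_{j=1..k-1} phi_{k-1,j} rho(j)],
  phi_{k,j} = phi_{k-1,j} - phi_{kk} phi_{k-1,k-j},  j = 1..k-1.
Step k = 1:
  phi_11 = rho(1) = -0.7557.
Step k = 2:
  phi_22 = [rho(2) - phi_11 rho(1)] / [1 - phi_11 rho(1)] = [0.7366 - (-0.7557)(-0.7557)] / [1 - (-0.7557)(-0.7557)]
         = 0.16551751 / 0.42891751 = 0.3859.
Therefore phi_{22} = 0.3859.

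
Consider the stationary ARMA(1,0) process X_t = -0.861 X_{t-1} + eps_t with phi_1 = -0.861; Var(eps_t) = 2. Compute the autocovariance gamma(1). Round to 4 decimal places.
\gamma(1) = -6.6569

Multiply the model equation by X_{t-k} and take expectations. With theta_0 = psi_0 = 1 and psi_j the MA(infinity) weights, this gives
  gamma(k) - sum_i phi_i gamma(k-i) = c_k,
  c_k = sigma^2 * sum_{j=k..q} theta_j psi_{j-k}   (c_k = 0 for k > q),
using gamma(-m) = gamma(m).
Pure AR (q = 0): c_0 = sigma^2 = 2, c_k = 0 for k >= 1.
Equations for k = 0 and k = 1 (AR order 1):
  gamma(0) = phi_1 gamma(1) + c_0
  gamma(1) = phi_1 gamma(0) + c_1
Substituting the second into the first: gamma(0) (1 - phi_1^2) = c_0 + phi_1 c_1, so
  gamma(0) = c_0 / (1 - phi_1^2) = 2 / (1 - (-0.861)^2) = 2 / 0.258679 = 7.73159.
  gamma(1) = phi_1 gamma(0) = (-0.861)(7.73159) = -6.656899.
Therefore gamma(1) = -6.6569 (to 4 decimal places).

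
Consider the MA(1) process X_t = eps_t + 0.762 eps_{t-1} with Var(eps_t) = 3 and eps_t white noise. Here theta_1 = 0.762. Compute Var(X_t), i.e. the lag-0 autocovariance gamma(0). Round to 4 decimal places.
\gamma(0) = 4.7419

For an MA(q) process X_t = eps_t + sum_i theta_i eps_{t-i} with
Var(eps_t) = sigma^2, the variance is
  gamma(0) = sigma^2 * (1 + sum_i theta_i^2).
  sum_i theta_i^2 = (0.762)^2 = 0.580644.
  gamma(0) = 3 * (1 + 0.580644) = 3 * 1.580644 = 4.741932, which rounds to 4.7419.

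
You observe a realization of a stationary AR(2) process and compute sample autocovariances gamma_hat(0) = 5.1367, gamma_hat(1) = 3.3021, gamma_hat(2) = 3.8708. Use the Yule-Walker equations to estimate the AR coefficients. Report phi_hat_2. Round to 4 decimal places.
\hat\phi_{2} = 0.5800

The Yule-Walker equations for an AR(p) process read, in matrix form,
  Gamma_p phi = r_p,   with   (Gamma_p)_{ij} = gamma(|i - j|),
                       (r_p)_i = gamma(i),   i,j = 1..p.
Substitute the sample gammas (Toeplitz matrix and right-hand side of size 2):
  Gamma_p = [[5.1367, 3.3021], [3.3021, 5.1367]]
  r_p     = [3.3021, 3.8708]
Written out:
  5.1367 phi_1 + 3.3021 phi_2 = 3.3021
  3.3021 phi_1 + 5.1367 phi_2 = 3.8708
Solve by Cramer's rule:
  det = gamma(0)^2 - gamma(1)^2 = (5.1367)^2 - (3.3021)^2 = 26.38568689 - 10.90386441 = 15.48182248
  phi_hat_1 = [gamma(1) gamma(0) - gamma(1) gamma(2)] / det = [(3.3021)(5.1367) - (3.3021)(3.8708)] / 15.48182248 = 4.18012839 / 15.48182248 = 0.27
  phi_hat_2 = [gamma(0) gamma(2) - gamma(1)^2] / det = [(5.1367)(3.8708) - (3.3021)^2] / 15.48182248 = 8.97927395 / 15.48182248 = 0.58
So phi_hat = [0.2700, 0.5800].
Therefore phi_hat_2 = 0.5800.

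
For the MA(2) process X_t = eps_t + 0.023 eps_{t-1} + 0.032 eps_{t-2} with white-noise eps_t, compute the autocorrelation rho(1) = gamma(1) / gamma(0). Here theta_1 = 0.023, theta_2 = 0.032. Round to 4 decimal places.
\rho(1) = 0.0237

For an MA(q) process with theta_0 = 1, the autocovariance is
  gamma(k) = sigma^2 * sum_{i=0..q-k} theta_i * theta_{i+k},
and rho(k) = gamma(k) / gamma(0). Sigma^2 cancels.
  numerator   = (1)*(0.023) + (0.023)*(0.032) = 0.023736.
  denominator = (1)^2 + (0.023)^2 + (0.032)^2 = 1.001553.
  rho(1) = 0.023736 / 1.001553 = 0.0237.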